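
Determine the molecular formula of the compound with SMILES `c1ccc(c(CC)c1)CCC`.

C11H16

Heavy atoms from the SMILES: 11 C.
Implicit hydrogens by atom environment:
  4 × C (aromatic): 1 H each → 4
  3 × C: 2 H each → 6
  2 × C: 3 H each → 6
  2 × C (aromatic): no H
  Total hydrogens = 16.
Molecular formula: C11H16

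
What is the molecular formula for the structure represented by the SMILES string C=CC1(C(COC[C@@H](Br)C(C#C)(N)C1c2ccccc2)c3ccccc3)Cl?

Heavy atoms from the SMILES: 1 Br, 23 C, 1 Cl, 1 N, 1 O.
Implicit hydrogens by atom environment:
  10 × C (aromatic): 1 H each → 10
  5 × C: 1 H each → 5
  3 × C: 2 H each → 6
  3 × C: no H
  2 × C (aromatic): no H
  1 × Br: no H
  1 × Cl: no H
  1 × N: 2 H
  1 × O: no H
  Total hydrogens = 23.
Molecular formula: C23H23BrClNO

C23H23BrClNO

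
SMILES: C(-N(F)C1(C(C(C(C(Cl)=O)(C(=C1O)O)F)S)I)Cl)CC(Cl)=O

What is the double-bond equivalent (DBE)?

Molecular formula from the SMILES: C10H9Cl3F2INO4S.
DoU = (2C + 2 + N − H − X)/2 = (2·10 + 2 + 1 − 9 − 6)/2 = 8/2 = 4.
(Structurally: 1 ring(s) + 3 π bond(s) = 4.)

4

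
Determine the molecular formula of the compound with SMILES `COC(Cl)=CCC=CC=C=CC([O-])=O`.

C10H10ClO3-

Heavy atoms from the SMILES: 10 C, 1 Cl, 3 O.
Implicit hydrogens by atom environment:
  5 × C: 1 H each → 5
  3 × C: no H
  2 × O: no H
  1 × C: 3 H
  1 × C: 2 H
  1 × Cl: no H
  1 × O (charge -1): no H
  Total hydrogens = 10.
Net charge -1.
Molecular formula: C10H10ClO3-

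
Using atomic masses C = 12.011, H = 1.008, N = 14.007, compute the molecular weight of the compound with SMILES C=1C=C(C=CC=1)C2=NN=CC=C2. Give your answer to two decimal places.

156.19

Molecular formula: C10H8N2.
M = 10×12.011 + 8×1.008 + 2×14.007 = 156.19 g/mol.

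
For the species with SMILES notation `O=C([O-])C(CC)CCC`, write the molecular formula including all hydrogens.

C7H13O2-

Heavy atoms from the SMILES: 7 C, 2 O.
Implicit hydrogens by atom environment:
  3 × C: 2 H each → 6
  2 × C: 3 H each → 6
  1 × C: 1 H
  1 × C: no H
  1 × O: no H
  1 × O (charge -1): no H
  Total hydrogens = 13.
Net charge -1.
Molecular formula: C7H13O2-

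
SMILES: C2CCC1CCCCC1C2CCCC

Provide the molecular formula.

Heavy atoms from the SMILES: 14 C.
Implicit hydrogens by atom environment:
  10 × C: 2 H each → 20
  3 × C: 1 H each → 3
  1 × C: 3 H
  Total hydrogens = 26.
Molecular formula: C14H26

C14H26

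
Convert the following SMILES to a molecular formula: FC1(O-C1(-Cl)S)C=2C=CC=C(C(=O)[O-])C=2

Heavy atoms from the SMILES: 9 C, 1 Cl, 1 F, 3 O, 1 S.
Implicit hydrogens by atom environment:
  4 × C (aromatic): 1 H each → 4
  3 × C: no H
  2 × C (aromatic): no H
  2 × O: no H
  1 × Cl: no H
  1 × F: no H
  1 × O (charge -1): no H
  1 × S: 1 H
  Total hydrogens = 5.
Net charge -1.
Molecular formula: C9H5ClFO3S-

C9H5ClFO3S-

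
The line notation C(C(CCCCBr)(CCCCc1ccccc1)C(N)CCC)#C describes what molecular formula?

Heavy atoms from the SMILES: 1 Br, 21 C, 1 N.
Implicit hydrogens by atom environment:
  10 × C: 2 H each → 20
  5 × C (aromatic): 1 H each → 5
  2 × C: 1 H each → 2
  2 × C: no H
  1 × Br: no H
  1 × C: 3 H
  1 × C (aromatic): no H
  1 × N: 2 H
  Total hydrogens = 32.
Molecular formula: C21H32BrN

C21H32BrN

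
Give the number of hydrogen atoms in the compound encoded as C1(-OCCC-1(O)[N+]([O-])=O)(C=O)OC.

9

Hydrogens are implicit in SMILES; fill each atom to its normal valence:
  4 × O: no H
  2 × C: 2 H each → 4
  2 × C: no H
  1 × C: 3 H
  1 × C: 1 H
  1 × N (charge +1): no H
  1 × O: 1 H
  1 × O (charge -1): no H
  Total hydrogens = 9.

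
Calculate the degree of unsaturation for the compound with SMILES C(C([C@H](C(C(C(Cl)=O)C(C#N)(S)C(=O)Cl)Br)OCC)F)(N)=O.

Molecular formula from the SMILES: C11H12BrCl2FN2O4S.
DoU = (2C + 2 + N − H − X)/2 = (2·11 + 2 + 2 − 12 − 4)/2 = 10/2 = 5.
(Structurally: 0 ring(s) + 5 π bond(s) = 5.)

5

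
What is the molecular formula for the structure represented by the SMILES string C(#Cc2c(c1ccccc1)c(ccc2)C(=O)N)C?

C16H13NO

Heavy atoms from the SMILES: 16 C, 1 N, 1 O.
Implicit hydrogens by atom environment:
  8 × C (aromatic): 1 H each → 8
  4 × C (aromatic): no H
  3 × C: no H
  1 × C: 3 H
  1 × N: 2 H
  1 × O: no H
  Total hydrogens = 13.
Molecular formula: C16H13NO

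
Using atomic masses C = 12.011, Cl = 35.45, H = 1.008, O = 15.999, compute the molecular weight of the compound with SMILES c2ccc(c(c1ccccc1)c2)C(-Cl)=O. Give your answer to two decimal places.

216.66

Molecular formula: C13H9ClO.
M = 13×12.011 + 1×35.45 + 9×1.008 + 1×15.999 = 216.66 g/mol.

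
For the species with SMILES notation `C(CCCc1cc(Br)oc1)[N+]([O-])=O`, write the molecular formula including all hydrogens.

C8H10BrNO3

Heavy atoms from the SMILES: 1 Br, 8 C, 1 N, 3 O.
Implicit hydrogens by atom environment:
  4 × C: 2 H each → 8
  2 × C (aromatic): 1 H each → 2
  2 × C (aromatic): no H
  1 × Br: no H
  1 × N (charge +1): no H
  1 × O (aromatic): no H
  1 × O: no H
  1 × O (charge -1): no H
  Total hydrogens = 10.
Molecular formula: C8H10BrNO3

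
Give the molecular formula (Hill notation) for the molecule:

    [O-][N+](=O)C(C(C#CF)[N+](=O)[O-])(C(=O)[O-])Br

C5HBrFN2O6-

Heavy atoms from the SMILES: 1 Br, 5 C, 1 F, 2 N, 6 O.
Implicit hydrogens by atom environment:
  4 × C: no H
  3 × O: no H
  3 × O (charge -1): no H
  2 × N (charge +1): no H
  1 × Br: no H
  1 × C: 1 H
  1 × F: no H
  Total hydrogens = 1.
Net charge -1.
Molecular formula: C5HBrFN2O6-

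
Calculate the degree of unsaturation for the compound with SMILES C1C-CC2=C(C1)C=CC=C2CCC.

5

Molecular formula from the SMILES: C13H18.
DoU = (2C + 2 + N − H − X)/2 = (2·13 + 2 + 0 − 18 − 0)/2 = 10/2 = 5.
(Structurally: 2 ring(s) + 3 π bond(s) = 5.)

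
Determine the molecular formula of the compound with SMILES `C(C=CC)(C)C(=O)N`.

C6H11NO

Heavy atoms from the SMILES: 6 C, 1 N, 1 O.
Implicit hydrogens by atom environment:
  3 × C: 1 H each → 3
  2 × C: 3 H each → 6
  1 × C: no H
  1 × N: 2 H
  1 × O: no H
  Total hydrogens = 11.
Molecular formula: C6H11NO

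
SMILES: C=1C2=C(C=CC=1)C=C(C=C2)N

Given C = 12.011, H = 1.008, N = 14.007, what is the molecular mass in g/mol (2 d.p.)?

143.19

Molecular formula: C10H9N.
M = 10×12.011 + 9×1.008 + 1×14.007 = 143.19 g/mol.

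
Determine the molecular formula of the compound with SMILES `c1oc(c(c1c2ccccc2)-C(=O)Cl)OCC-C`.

Heavy atoms from the SMILES: 14 C, 1 Cl, 3 O.
Implicit hydrogens by atom environment:
  6 × C (aromatic): 1 H each → 6
  4 × C (aromatic): no H
  2 × C: 2 H each → 4
  2 × O: no H
  1 × C: 3 H
  1 × C: no H
  1 × Cl: no H
  1 × O (aromatic): no H
  Total hydrogens = 13.
Molecular formula: C14H13ClO3

C14H13ClO3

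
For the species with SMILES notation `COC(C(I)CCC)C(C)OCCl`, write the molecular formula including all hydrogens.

Heavy atoms from the SMILES: 9 C, 1 Cl, 1 I, 2 O.
Implicit hydrogens by atom environment:
  3 × C: 3 H each → 9
  3 × C: 2 H each → 6
  3 × C: 1 H each → 3
  2 × O: no H
  1 × Cl: no H
  1 × I: no H
  Total hydrogens = 18.
Molecular formula: C9H18ClIO2

C9H18ClIO2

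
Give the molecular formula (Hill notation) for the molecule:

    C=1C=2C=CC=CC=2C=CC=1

C10H8

Heavy atoms from the SMILES: 10 C.
Implicit hydrogens by atom environment:
  8 × C (aromatic): 1 H each → 8
  2 × C (aromatic): no H
  Total hydrogens = 8.
Molecular formula: C10H8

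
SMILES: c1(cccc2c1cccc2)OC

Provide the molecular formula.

Heavy atoms from the SMILES: 11 C, 1 O.
Implicit hydrogens by atom environment:
  7 × C (aromatic): 1 H each → 7
  3 × C (aromatic): no H
  1 × C: 3 H
  1 × O: no H
  Total hydrogens = 10.
Molecular formula: C11H10O

C11H10O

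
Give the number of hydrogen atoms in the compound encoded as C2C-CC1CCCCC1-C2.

Hydrogens are implicit in SMILES; fill each atom to its normal valence:
  8 × C: 2 H each → 16
  2 × C: 1 H each → 2
  Total hydrogens = 18.

18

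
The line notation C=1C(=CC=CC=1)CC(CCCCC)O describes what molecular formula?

C13H20O

Heavy atoms from the SMILES: 13 C, 1 O.
Implicit hydrogens by atom environment:
  5 × C: 2 H each → 10
  5 × C (aromatic): 1 H each → 5
  1 × C: 3 H
  1 × C: 1 H
  1 × C (aromatic): no H
  1 × O: 1 H
  Total hydrogens = 20.
Molecular formula: C13H20O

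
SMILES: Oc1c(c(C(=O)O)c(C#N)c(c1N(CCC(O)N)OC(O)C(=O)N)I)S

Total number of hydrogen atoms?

Hydrogens are implicit in SMILES; fill each atom to its normal valence:
  6 × C (aromatic): no H
  4 × O: 1 H each → 4
  3 × C: no H
  3 × O: no H
  2 × C: 2 H each → 4
  2 × C: 1 H each → 2
  2 × N: 2 H each → 4
  2 × N: no H
  1 × I: no H
  1 × S: 1 H
  Total hydrogens = 15.

15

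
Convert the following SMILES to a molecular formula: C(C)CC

C4H10

Heavy atoms from the SMILES: 4 C.
Implicit hydrogens by atom environment:
  2 × C: 3 H each → 6
  2 × C: 2 H each → 4
  Total hydrogens = 10.
Molecular formula: C4H10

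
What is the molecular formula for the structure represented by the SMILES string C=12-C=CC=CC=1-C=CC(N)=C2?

C10H9N

Heavy atoms from the SMILES: 10 C, 1 N.
Implicit hydrogens by atom environment:
  7 × C (aromatic): 1 H each → 7
  3 × C (aromatic): no H
  1 × N: 2 H
  Total hydrogens = 9.
Molecular formula: C10H9N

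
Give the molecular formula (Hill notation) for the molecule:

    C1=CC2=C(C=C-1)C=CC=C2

Heavy atoms from the SMILES: 10 C.
Implicit hydrogens by atom environment:
  8 × C (aromatic): 1 H each → 8
  2 × C (aromatic): no H
  Total hydrogens = 8.
Molecular formula: C10H8

C10H8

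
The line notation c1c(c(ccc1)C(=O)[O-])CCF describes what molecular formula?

C9H8FO2-

Heavy atoms from the SMILES: 9 C, 1 F, 2 O.
Implicit hydrogens by atom environment:
  4 × C (aromatic): 1 H each → 4
  2 × C: 2 H each → 4
  2 × C (aromatic): no H
  1 × C: no H
  1 × F: no H
  1 × O: no H
  1 × O (charge -1): no H
  Total hydrogens = 8.
Net charge -1.
Molecular formula: C9H8FO2-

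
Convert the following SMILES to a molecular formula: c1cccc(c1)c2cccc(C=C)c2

C14H12

Heavy atoms from the SMILES: 14 C.
Implicit hydrogens by atom environment:
  9 × C (aromatic): 1 H each → 9
  3 × C (aromatic): no H
  1 × C: 2 H
  1 × C: 1 H
  Total hydrogens = 12.
Molecular formula: C14H12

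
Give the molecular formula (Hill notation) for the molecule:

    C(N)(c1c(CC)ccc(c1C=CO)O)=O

C11H13NO3

Heavy atoms from the SMILES: 11 C, 1 N, 3 O.
Implicit hydrogens by atom environment:
  4 × C (aromatic): no H
  2 × C (aromatic): 1 H each → 2
  2 × C: 1 H each → 2
  2 × O: 1 H each → 2
  1 × C: 3 H
  1 × C: 2 H
  1 × C: no H
  1 × N: 2 H
  1 × O: no H
  Total hydrogens = 13.
Molecular formula: C11H13NO3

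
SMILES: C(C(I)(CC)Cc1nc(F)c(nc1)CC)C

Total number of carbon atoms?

12

The symbol for carbon appears 12 times in the SMILES. Lowercase c denotes aromatic carbon and counts toward C.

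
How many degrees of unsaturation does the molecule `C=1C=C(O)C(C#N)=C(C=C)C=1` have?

7

Molecular formula from the SMILES: C9H7NO.
DoU = (2C + 2 + N − H − X)/2 = (2·9 + 2 + 1 − 7 − 0)/2 = 14/2 = 7.
(Structurally: 1 ring(s) + 6 π bond(s) = 7.)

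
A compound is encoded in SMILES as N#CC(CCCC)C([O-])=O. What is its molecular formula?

C7H10NO2-

Heavy atoms from the SMILES: 7 C, 1 N, 2 O.
Implicit hydrogens by atom environment:
  3 × C: 2 H each → 6
  2 × C: no H
  1 × C: 3 H
  1 × C: 1 H
  1 × N: no H
  1 × O: no H
  1 × O (charge -1): no H
  Total hydrogens = 10.
Net charge -1.
Molecular formula: C7H10NO2-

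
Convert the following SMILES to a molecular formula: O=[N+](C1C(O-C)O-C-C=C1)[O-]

C6H9NO4

Heavy atoms from the SMILES: 6 C, 1 N, 4 O.
Implicit hydrogens by atom environment:
  4 × C: 1 H each → 4
  3 × O: no H
  1 × C: 3 H
  1 × C: 2 H
  1 × N (charge +1): no H
  1 × O (charge -1): no H
  Total hydrogens = 9.
Molecular formula: C6H9NO4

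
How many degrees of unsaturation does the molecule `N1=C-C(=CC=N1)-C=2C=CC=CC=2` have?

8

Molecular formula from the SMILES: C10H8N2.
DoU = (2C + 2 + N − H − X)/2 = (2·10 + 2 + 2 − 8 − 0)/2 = 16/2 = 8.
(Structurally: 2 ring(s) + 6 π bond(s) = 8.)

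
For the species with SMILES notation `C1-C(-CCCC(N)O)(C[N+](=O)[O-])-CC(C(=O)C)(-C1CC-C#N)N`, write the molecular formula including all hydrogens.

C15H26N4O4

Heavy atoms from the SMILES: 15 C, 4 N, 4 O.
Implicit hydrogens by atom environment:
  8 × C: 2 H each → 16
  4 × C: no H
  2 × C: 1 H each → 2
  2 × N: 2 H each → 4
  2 × O: no H
  1 × C: 3 H
  1 × N (charge +1): no H
  1 × N: no H
  1 × O: 1 H
  1 × O (charge -1): no H
  Total hydrogens = 26.
Molecular formula: C15H26N4O4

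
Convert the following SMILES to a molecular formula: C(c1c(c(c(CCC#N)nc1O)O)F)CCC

Heavy atoms from the SMILES: 12 C, 1 F, 2 N, 2 O.
Implicit hydrogens by atom environment:
  5 × C: 2 H each → 10
  5 × C (aromatic): no H
  2 × O: 1 H each → 2
  1 × C: 3 H
  1 × C: no H
  1 × F: no H
  1 × N (aromatic): no H
  1 × N: no H
  Total hydrogens = 15.
Molecular formula: C12H15FN2O2

C12H15FN2O2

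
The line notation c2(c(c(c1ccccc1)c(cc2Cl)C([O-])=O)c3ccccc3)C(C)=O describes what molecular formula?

Heavy atoms from the SMILES: 21 C, 1 Cl, 3 O.
Implicit hydrogens by atom environment:
  11 × C (aromatic): 1 H each → 11
  7 × C (aromatic): no H
  2 × C: no H
  2 × O: no H
  1 × C: 3 H
  1 × Cl: no H
  1 × O (charge -1): no H
  Total hydrogens = 14.
Net charge -1.
Molecular formula: C21H14ClO3-

C21H14ClO3-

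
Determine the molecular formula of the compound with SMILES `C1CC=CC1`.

Heavy atoms from the SMILES: 5 C.
Implicit hydrogens by atom environment:
  3 × C: 2 H each → 6
  2 × C: 1 H each → 2
  Total hydrogens = 8.
Molecular formula: C5H8

C5H8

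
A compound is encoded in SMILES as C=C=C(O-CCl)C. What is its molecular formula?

C5H7ClO

Heavy atoms from the SMILES: 5 C, 1 Cl, 1 O.
Implicit hydrogens by atom environment:
  2 × C: 2 H each → 4
  2 × C: no H
  1 × C: 3 H
  1 × Cl: no H
  1 × O: no H
  Total hydrogens = 7.
Molecular formula: C5H7ClO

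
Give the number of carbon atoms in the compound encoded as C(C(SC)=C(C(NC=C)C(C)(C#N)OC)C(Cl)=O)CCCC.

16

The symbol for carbon appears 16 times in the SMILES. (Cl is a single chlorine, not C + l.)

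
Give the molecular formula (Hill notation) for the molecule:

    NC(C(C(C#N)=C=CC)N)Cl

C7H10ClN3

Heavy atoms from the SMILES: 7 C, 1 Cl, 3 N.
Implicit hydrogens by atom environment:
  3 × C: 1 H each → 3
  3 × C: no H
  2 × N: 2 H each → 4
  1 × C: 3 H
  1 × Cl: no H
  1 × N: no H
  Total hydrogens = 10.
Molecular formula: C7H10ClN3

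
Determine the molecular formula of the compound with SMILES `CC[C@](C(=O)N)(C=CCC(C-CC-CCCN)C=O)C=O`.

C16H28N2O3

Heavy atoms from the SMILES: 16 C, 2 N, 3 O.
Implicit hydrogens by atom environment:
  8 × C: 2 H each → 16
  5 × C: 1 H each → 5
  3 × O: no H
  2 × C: no H
  2 × N: 2 H each → 4
  1 × C: 3 H
  Total hydrogens = 28.
Molecular formula: C16H28N2O3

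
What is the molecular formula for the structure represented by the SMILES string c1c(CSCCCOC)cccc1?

C11H16OS

Heavy atoms from the SMILES: 11 C, 1 O, 1 S.
Implicit hydrogens by atom environment:
  5 × C (aromatic): 1 H each → 5
  4 × C: 2 H each → 8
  1 × C: 3 H
  1 × C (aromatic): no H
  1 × O: no H
  1 × S: no H
  Total hydrogens = 16.
Molecular formula: C11H16OS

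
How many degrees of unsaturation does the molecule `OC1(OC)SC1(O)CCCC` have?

1

Molecular formula from the SMILES: C7H14O3S.
DoU = (2C + 2 + N − H − X)/2 = (2·7 + 2 + 0 − 14 − 0)/2 = 2/2 = 1.
(Structurally: 1 ring(s) + 0 π bond(s) = 1.)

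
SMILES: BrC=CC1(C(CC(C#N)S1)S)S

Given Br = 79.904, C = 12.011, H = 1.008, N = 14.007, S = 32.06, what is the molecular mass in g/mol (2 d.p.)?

282.23

Molecular formula: C7H8BrNS3.
M = 1×79.904 + 7×12.011 + 8×1.008 + 1×14.007 + 3×32.06 = 282.23 g/mol.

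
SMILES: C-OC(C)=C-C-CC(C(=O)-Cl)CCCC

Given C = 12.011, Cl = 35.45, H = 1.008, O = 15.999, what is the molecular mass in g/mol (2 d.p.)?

232.75

Molecular formula: C12H21ClO2.
M = 12×12.011 + 1×35.45 + 21×1.008 + 2×15.999 = 232.75 g/mol.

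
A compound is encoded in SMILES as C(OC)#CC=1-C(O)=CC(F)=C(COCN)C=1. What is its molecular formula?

C11H12FNO3

Heavy atoms from the SMILES: 11 C, 1 F, 1 N, 3 O.
Implicit hydrogens by atom environment:
  4 × C (aromatic): no H
  2 × C: 2 H each → 4
  2 × C (aromatic): 1 H each → 2
  2 × C: no H
  2 × O: no H
  1 × C: 3 H
  1 × F: no H
  1 × N: 2 H
  1 × O: 1 H
  Total hydrogens = 12.
Molecular formula: C11H12FNO3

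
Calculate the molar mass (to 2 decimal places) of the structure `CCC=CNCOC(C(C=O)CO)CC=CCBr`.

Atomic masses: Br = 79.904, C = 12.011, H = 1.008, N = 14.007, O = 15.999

320.23

Molecular formula: C13H22BrNO3.
M = 1×79.904 + 13×12.011 + 22×1.008 + 1×14.007 + 3×15.999 = 320.23 g/mol.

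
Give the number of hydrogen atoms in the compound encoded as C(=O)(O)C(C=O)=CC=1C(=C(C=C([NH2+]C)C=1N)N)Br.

Hydrogens are implicit in SMILES; fill each atom to its normal valence:
  5 × C (aromatic): no H
  2 × C: 1 H each → 2
  2 × C: no H
  2 × N: 2 H each → 4
  2 × O: no H
  1 × Br: no H
  1 × C: 3 H
  1 × C (aromatic): 1 H
  1 × N (charge +1): 2 H
  1 × O: 1 H
  Total hydrogens = 13.

13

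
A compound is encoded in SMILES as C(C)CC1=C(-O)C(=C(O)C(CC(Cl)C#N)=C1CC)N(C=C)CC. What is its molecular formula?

Heavy atoms from the SMILES: 18 C, 1 Cl, 2 N, 2 O.
Implicit hydrogens by atom environment:
  6 × C: 2 H each → 12
  6 × C (aromatic): no H
  3 × C: 3 H each → 9
  2 × C: 1 H each → 2
  2 × N: no H
  2 × O: 1 H each → 2
  1 × C: no H
  1 × Cl: no H
  Total hydrogens = 25.
Molecular formula: C18H25ClN2O2

C18H25ClN2O2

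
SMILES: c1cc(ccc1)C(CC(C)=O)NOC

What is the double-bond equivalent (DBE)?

5

Molecular formula from the SMILES: C11H15NO2.
DoU = (2C + 2 + N − H − X)/2 = (2·11 + 2 + 1 − 15 − 0)/2 = 10/2 = 5.
(Structurally: 1 ring(s) + 4 π bond(s) = 5.)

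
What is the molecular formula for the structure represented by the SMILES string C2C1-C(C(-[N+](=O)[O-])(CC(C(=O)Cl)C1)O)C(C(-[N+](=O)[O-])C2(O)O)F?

C11H14ClFN2O8

Heavy atoms from the SMILES: 11 C, 1 Cl, 1 F, 2 N, 8 O.
Implicit hydrogens by atom environment:
  5 × C: 1 H each → 5
  3 × C: 2 H each → 6
  3 × C: no H
  3 × O: 1 H each → 3
  3 × O: no H
  2 × N (charge +1): no H
  2 × O (charge -1): no H
  1 × Cl: no H
  1 × F: no H
  Total hydrogens = 14.
Molecular formula: C11H14ClFN2O8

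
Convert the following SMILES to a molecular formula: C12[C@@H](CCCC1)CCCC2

C10H18

Heavy atoms from the SMILES: 10 C.
Implicit hydrogens by atom environment:
  8 × C: 2 H each → 16
  2 × C: 1 H each → 2
  Total hydrogens = 18.
Molecular formula: C10H18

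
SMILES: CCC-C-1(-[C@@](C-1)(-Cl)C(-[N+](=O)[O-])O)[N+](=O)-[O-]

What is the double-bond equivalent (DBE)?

3

Molecular formula from the SMILES: C7H11ClN2O5.
DoU = (2C + 2 + N − H − X)/2 = (2·7 + 2 + 2 − 11 − 1)/2 = 6/2 = 3.
(Structurally: 1 ring(s) + 2 π bond(s) = 3.)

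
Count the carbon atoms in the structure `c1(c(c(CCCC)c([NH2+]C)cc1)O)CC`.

13

The symbol for carbon appears 13 times in the SMILES. Lowercase c denotes aromatic carbon and counts toward C.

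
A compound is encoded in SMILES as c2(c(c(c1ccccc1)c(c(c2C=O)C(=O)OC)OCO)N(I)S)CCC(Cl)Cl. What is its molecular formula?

C19H18Cl2INO5S

Heavy atoms from the SMILES: 19 C, 2 Cl, 1 I, 1 N, 5 O, 1 S.
Implicit hydrogens by atom environment:
  7 × C (aromatic): no H
  5 × C (aromatic): 1 H each → 5
  4 × O: no H
  3 × C: 2 H each → 6
  2 × C: 1 H each → 2
  2 × Cl: no H
  1 × C: 3 H
  1 × C: no H
  1 × I: no H
  1 × N: no H
  1 × O: 1 H
  1 × S: 1 H
  Total hydrogens = 18.
Molecular formula: C19H18Cl2INO5S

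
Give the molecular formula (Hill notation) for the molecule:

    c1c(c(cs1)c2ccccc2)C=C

C12H10S

Heavy atoms from the SMILES: 12 C, 1 S.
Implicit hydrogens by atom environment:
  7 × C (aromatic): 1 H each → 7
  3 × C (aromatic): no H
  1 × C: 2 H
  1 × C: 1 H
  1 × S (aromatic): no H
  Total hydrogens = 10.
Molecular formula: C12H10S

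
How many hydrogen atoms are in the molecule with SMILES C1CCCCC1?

12

Hydrogens are implicit in SMILES; fill each atom to its normal valence:
  6 × C: 2 H each → 12
  Total hydrogens = 12.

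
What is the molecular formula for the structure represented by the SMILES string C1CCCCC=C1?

C7H12

Heavy atoms from the SMILES: 7 C.
Implicit hydrogens by atom environment:
  5 × C: 2 H each → 10
  2 × C: 1 H each → 2
  Total hydrogens = 12.
Molecular formula: C7H12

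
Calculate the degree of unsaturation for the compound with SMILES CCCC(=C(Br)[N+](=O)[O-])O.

2

Molecular formula from the SMILES: C5H8BrNO3.
DoU = (2C + 2 + N − H − X)/2 = (2·5 + 2 + 1 − 8 − 1)/2 = 4/2 = 2.
(Structurally: 0 ring(s) + 2 π bond(s) = 2.)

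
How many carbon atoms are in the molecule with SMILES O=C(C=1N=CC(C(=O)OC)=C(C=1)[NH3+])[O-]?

8

The symbol for carbon appears 8 times in the SMILES.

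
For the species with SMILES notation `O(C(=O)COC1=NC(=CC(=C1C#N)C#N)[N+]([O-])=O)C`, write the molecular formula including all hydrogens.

C10H6N4O5

Heavy atoms from the SMILES: 10 C, 4 N, 5 O.
Implicit hydrogens by atom environment:
  4 × C (aromatic): no H
  4 × O: no H
  3 × C: no H
  2 × N: no H
  1 × C: 3 H
  1 × C: 2 H
  1 × C (aromatic): 1 H
  1 × N (aromatic): no H
  1 × N (charge +1): no H
  1 × O (charge -1): no H
  Total hydrogens = 6.
Molecular formula: C10H6N4O5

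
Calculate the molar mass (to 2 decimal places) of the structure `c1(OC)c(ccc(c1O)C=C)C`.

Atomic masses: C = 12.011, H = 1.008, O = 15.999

164.20

Molecular formula: C10H12O2.
M = 10×12.011 + 12×1.008 + 2×15.999 = 164.20 g/mol.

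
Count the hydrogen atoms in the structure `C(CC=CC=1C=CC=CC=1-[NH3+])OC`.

Hydrogens are implicit in SMILES; fill each atom to its normal valence:
  4 × C (aromatic): 1 H each → 4
  2 × C: 2 H each → 4
  2 × C: 1 H each → 2
  2 × C (aromatic): no H
  1 × C: 3 H
  1 × N (charge +1): 3 H
  1 × O: no H
  Total hydrogens = 16.

16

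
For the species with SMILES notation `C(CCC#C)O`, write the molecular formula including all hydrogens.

Heavy atoms from the SMILES: 5 C, 1 O.
Implicit hydrogens by atom environment:
  3 × C: 2 H each → 6
  1 × C: 1 H
  1 × C: no H
  1 × O: 1 H
  Total hydrogens = 8.
Molecular formula: C5H8O

C5H8O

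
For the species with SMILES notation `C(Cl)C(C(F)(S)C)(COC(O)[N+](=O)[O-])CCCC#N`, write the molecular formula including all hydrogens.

C10H16ClFN2O4S

Heavy atoms from the SMILES: 10 C, 1 Cl, 1 F, 2 N, 4 O, 1 S.
Implicit hydrogens by atom environment:
  5 × C: 2 H each → 10
  3 × C: no H
  2 × O: no H
  1 × C: 3 H
  1 × C: 1 H
  1 × Cl: no H
  1 × F: no H
  1 × N (charge +1): no H
  1 × N: no H
  1 × O: 1 H
  1 × O (charge -1): no H
  1 × S: 1 H
  Total hydrogens = 16.
Molecular formula: C10H16ClFN2O4S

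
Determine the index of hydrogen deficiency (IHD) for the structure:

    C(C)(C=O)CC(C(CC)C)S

1

Molecular formula from the SMILES: C9H18OS.
DoU = (2C + 2 + N − H − X)/2 = (2·9 + 2 + 0 − 18 − 0)/2 = 2/2 = 1.
(Structurally: 0 ring(s) + 1 π bond(s) = 1.)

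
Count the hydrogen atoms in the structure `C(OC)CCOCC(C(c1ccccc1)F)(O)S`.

19

Hydrogens are implicit in SMILES; fill each atom to its normal valence:
  5 × C (aromatic): 1 H each → 5
  4 × C: 2 H each → 8
  2 × O: no H
  1 × C: 3 H
  1 × C: 1 H
  1 × C: no H
  1 × C (aromatic): no H
  1 × F: no H
  1 × O: 1 H
  1 × S: 1 H
  Total hydrogens = 19.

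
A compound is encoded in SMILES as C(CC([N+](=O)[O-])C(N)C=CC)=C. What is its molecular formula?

C8H14N2O2

Heavy atoms from the SMILES: 8 C, 2 N, 2 O.
Implicit hydrogens by atom environment:
  5 × C: 1 H each → 5
  2 × C: 2 H each → 4
  1 × C: 3 H
  1 × N: 2 H
  1 × N (charge +1): no H
  1 × O: no H
  1 × O (charge -1): no H
  Total hydrogens = 14.
Molecular formula: C8H14N2O2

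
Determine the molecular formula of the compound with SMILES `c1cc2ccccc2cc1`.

C10H8

Heavy atoms from the SMILES: 10 C.
Implicit hydrogens by atom environment:
  8 × C (aromatic): 1 H each → 8
  2 × C (aromatic): no H
  Total hydrogens = 8.
Molecular formula: C10H8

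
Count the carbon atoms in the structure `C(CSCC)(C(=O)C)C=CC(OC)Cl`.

The symbol for carbon appears 10 times in the SMILES. (Cl is a single chlorine, not C + l.)

10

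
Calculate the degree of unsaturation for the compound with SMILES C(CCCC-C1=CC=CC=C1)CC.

Molecular formula from the SMILES: C13H20.
DoU = (2C + 2 + N − H − X)/2 = (2·13 + 2 + 0 − 20 − 0)/2 = 8/2 = 4.
(Structurally: 1 ring(s) + 3 π bond(s) = 4.)

4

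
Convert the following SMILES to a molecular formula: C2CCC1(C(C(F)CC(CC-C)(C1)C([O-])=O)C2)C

Heavy atoms from the SMILES: 15 C, 1 F, 2 O.
Implicit hydrogens by atom environment:
  8 × C: 2 H each → 16
  3 × C: no H
  2 × C: 3 H each → 6
  2 × C: 1 H each → 2
  1 × F: no H
  1 × O: no H
  1 × O (charge -1): no H
  Total hydrogens = 24.
Net charge -1.
Molecular formula: C15H24FO2-

C15H24FO2-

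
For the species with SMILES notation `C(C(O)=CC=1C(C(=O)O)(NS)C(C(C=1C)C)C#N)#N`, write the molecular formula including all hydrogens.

C12H13N3O3S

Heavy atoms from the SMILES: 12 C, 3 N, 3 O, 1 S.
Implicit hydrogens by atom environment:
  7 × C: no H
  3 × C: 1 H each → 3
  2 × C: 3 H each → 6
  2 × N: no H
  2 × O: 1 H each → 2
  1 × N: 1 H
  1 × O: no H
  1 × S: 1 H
  Total hydrogens = 13.
Molecular formula: C12H13N3O3S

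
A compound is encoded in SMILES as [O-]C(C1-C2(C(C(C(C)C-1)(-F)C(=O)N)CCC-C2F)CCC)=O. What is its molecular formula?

C16H24F2NO3-

Heavy atoms from the SMILES: 16 C, 2 F, 1 N, 3 O.
Implicit hydrogens by atom environment:
  6 × C: 2 H each → 12
  4 × C: 1 H each → 4
  4 × C: no H
  2 × C: 3 H each → 6
  2 × F: no H
  2 × O: no H
  1 × N: 2 H
  1 × O (charge -1): no H
  Total hydrogens = 24.
Net charge -1.
Molecular formula: C16H24F2NO3-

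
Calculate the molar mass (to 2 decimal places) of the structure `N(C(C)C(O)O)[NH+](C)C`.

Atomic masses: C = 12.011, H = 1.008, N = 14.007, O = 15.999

135.19

Molecular formula: C5H15N2O2+.
M = 5×12.011 + 15×1.008 + 2×14.007 + 2×15.999 = 135.19 g/mol.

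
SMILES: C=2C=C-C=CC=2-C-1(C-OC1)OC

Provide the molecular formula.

Heavy atoms from the SMILES: 10 C, 2 O.
Implicit hydrogens by atom environment:
  5 × C (aromatic): 1 H each → 5
  2 × C: 2 H each → 4
  2 × O: no H
  1 × C: 3 H
  1 × C: no H
  1 × C (aromatic): no H
  Total hydrogens = 12.
Molecular formula: C10H12O2

C10H12O2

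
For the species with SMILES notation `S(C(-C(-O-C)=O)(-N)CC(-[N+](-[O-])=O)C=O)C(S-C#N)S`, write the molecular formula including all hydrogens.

Heavy atoms from the SMILES: 8 C, 3 N, 5 O, 3 S.
Implicit hydrogens by atom environment:
  4 × O: no H
  3 × C: 1 H each → 3
  3 × C: no H
  2 × S: no H
  1 × C: 3 H
  1 × C: 2 H
  1 × N: 2 H
  1 × N: no H
  1 × N (charge +1): no H
  1 × O (charge -1): no H
  1 × S: 1 H
  Total hydrogens = 11.
Molecular formula: C8H11N3O5S3

C8H11N3O5S3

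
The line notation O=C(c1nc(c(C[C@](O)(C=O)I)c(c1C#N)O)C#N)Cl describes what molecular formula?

C11H5ClIN3O4

Heavy atoms from the SMILES: 11 C, 1 Cl, 1 I, 3 N, 4 O.
Implicit hydrogens by atom environment:
  5 × C (aromatic): no H
  4 × C: no H
  2 × N: no H
  2 × O: 1 H each → 2
  2 × O: no H
  1 × C: 2 H
  1 × C: 1 H
  1 × Cl: no H
  1 × I: no H
  1 × N (aromatic): no H
  Total hydrogens = 5.
Molecular formula: C11H5ClIN3O4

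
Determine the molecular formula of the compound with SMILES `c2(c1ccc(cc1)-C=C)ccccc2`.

Heavy atoms from the SMILES: 14 C.
Implicit hydrogens by atom environment:
  9 × C (aromatic): 1 H each → 9
  3 × C (aromatic): no H
  1 × C: 2 H
  1 × C: 1 H
  Total hydrogens = 12.
Molecular formula: C14H12

C14H12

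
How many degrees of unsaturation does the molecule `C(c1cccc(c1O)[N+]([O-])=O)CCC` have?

5

Molecular formula from the SMILES: C10H13NO3.
DoU = (2C + 2 + N − H − X)/2 = (2·10 + 2 + 1 − 13 − 0)/2 = 10/2 = 5.
(Structurally: 1 ring(s) + 4 π bond(s) = 5.)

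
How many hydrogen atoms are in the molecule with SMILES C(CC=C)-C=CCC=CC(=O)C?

16

Hydrogens are implicit in SMILES; fill each atom to its normal valence:
  5 × C: 1 H each → 5
  4 × C: 2 H each → 8
  1 × C: 3 H
  1 × C: no H
  1 × O: no H
  Total hydrogens = 16.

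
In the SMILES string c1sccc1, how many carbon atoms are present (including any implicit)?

4

The symbol for carbon appears 4 times in the SMILES. Lowercase c denotes aromatic carbon and counts toward C.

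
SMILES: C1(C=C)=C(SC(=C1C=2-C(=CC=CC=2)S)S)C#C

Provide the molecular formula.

C14H10S3

Heavy atoms from the SMILES: 14 C, 3 S.
Implicit hydrogens by atom environment:
  6 × C (aromatic): no H
  4 × C (aromatic): 1 H each → 4
  2 × C: 1 H each → 2
  2 × S: 1 H each → 2
  1 × C: 2 H
  1 × C: no H
  1 × S (aromatic): no H
  Total hydrogens = 10.
Molecular formula: C14H10S3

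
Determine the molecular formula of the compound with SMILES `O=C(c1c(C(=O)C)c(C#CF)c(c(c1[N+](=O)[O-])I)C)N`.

Heavy atoms from the SMILES: 12 C, 1 F, 1 I, 2 N, 4 O.
Implicit hydrogens by atom environment:
  6 × C (aromatic): no H
  4 × C: no H
  3 × O: no H
  2 × C: 3 H each → 6
  1 × F: no H
  1 × I: no H
  1 × N: 2 H
  1 × N (charge +1): no H
  1 × O (charge -1): no H
  Total hydrogens = 8.
Molecular formula: C12H8FIN2O4

C12H8FIN2O4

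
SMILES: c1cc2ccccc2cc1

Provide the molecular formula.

C10H8

Heavy atoms from the SMILES: 10 C.
Implicit hydrogens by atom environment:
  8 × C (aromatic): 1 H each → 8
  2 × C (aromatic): no H
  Total hydrogens = 8.
Molecular formula: C10H8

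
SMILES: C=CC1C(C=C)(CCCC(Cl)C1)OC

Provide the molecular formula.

C12H19ClO

Heavy atoms from the SMILES: 12 C, 1 Cl, 1 O.
Implicit hydrogens by atom environment:
  6 × C: 2 H each → 12
  4 × C: 1 H each → 4
  1 × C: 3 H
  1 × C: no H
  1 × Cl: no H
  1 × O: no H
  Total hydrogens = 19.
Molecular formula: C12H19ClO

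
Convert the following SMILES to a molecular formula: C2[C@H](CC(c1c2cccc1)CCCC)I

Heavy atoms from the SMILES: 14 C, 1 I.
Implicit hydrogens by atom environment:
  5 × C: 2 H each → 10
  4 × C (aromatic): 1 H each → 4
  2 × C: 1 H each → 2
  2 × C (aromatic): no H
  1 × C: 3 H
  1 × I: no H
  Total hydrogens = 19.
Molecular formula: C14H19I

C14H19I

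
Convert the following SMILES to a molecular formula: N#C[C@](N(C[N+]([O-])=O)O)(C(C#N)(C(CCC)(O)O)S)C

Heavy atoms from the SMILES: 10 C, 4 N, 5 O, 1 S.
Implicit hydrogens by atom environment:
  5 × C: no H
  3 × C: 2 H each → 6
  3 × N: no H
  3 × O: 1 H each → 3
  2 × C: 3 H each → 6
  1 × N (charge +1): no H
  1 × O: no H
  1 × O (charge -1): no H
  1 × S: 1 H
  Total hydrogens = 16.
Molecular formula: C10H16N4O5S

C10H16N4O5S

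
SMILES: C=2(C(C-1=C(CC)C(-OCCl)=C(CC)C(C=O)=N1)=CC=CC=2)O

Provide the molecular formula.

Heavy atoms from the SMILES: 17 C, 1 Cl, 1 N, 3 O.
Implicit hydrogens by atom environment:
  7 × C (aromatic): no H
  4 × C (aromatic): 1 H each → 4
  3 × C: 2 H each → 6
  2 × C: 3 H each → 6
  2 × O: no H
  1 × C: 1 H
  1 × Cl: no H
  1 × N (aromatic): no H
  1 × O: 1 H
  Total hydrogens = 18.
Molecular formula: C17H18ClNO3

C17H18ClNO3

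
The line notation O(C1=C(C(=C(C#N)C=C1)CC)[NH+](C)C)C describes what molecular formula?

Heavy atoms from the SMILES: 12 C, 2 N, 1 O.
Implicit hydrogens by atom environment:
  4 × C: 3 H each → 12
  4 × C (aromatic): no H
  2 × C (aromatic): 1 H each → 2
  1 × C: 2 H
  1 × C: no H
  1 × N (charge +1): 1 H
  1 × N: no H
  1 × O: no H
  Total hydrogens = 17.
Net charge +1.
Molecular formula: C12H17N2O+

C12H17N2O+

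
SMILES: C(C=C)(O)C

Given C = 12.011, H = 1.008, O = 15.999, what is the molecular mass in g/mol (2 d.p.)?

72.11

Molecular formula: C4H8O.
M = 4×12.011 + 8×1.008 + 1×15.999 = 72.11 g/mol.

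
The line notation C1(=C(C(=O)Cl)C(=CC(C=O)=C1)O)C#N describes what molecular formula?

Heavy atoms from the SMILES: 9 C, 1 Cl, 1 N, 3 O.
Implicit hydrogens by atom environment:
  4 × C (aromatic): no H
  2 × C (aromatic): 1 H each → 2
  2 × C: no H
  2 × O: no H
  1 × C: 1 H
  1 × Cl: no H
  1 × N: no H
  1 × O: 1 H
  Total hydrogens = 4.
Molecular formula: C9H4ClNO3

C9H4ClNO3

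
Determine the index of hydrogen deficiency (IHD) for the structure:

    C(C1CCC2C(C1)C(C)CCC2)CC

2

Molecular formula from the SMILES: C14H26.
DoU = (2C + 2 + N − H − X)/2 = (2·14 + 2 + 0 − 26 − 0)/2 = 4/2 = 2.
(Structurally: 2 ring(s) + 0 π bond(s) = 2.)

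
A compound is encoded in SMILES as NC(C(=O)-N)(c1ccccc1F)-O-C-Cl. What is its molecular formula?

Heavy atoms from the SMILES: 9 C, 1 Cl, 1 F, 2 N, 2 O.
Implicit hydrogens by atom environment:
  4 × C (aromatic): 1 H each → 4
  2 × C (aromatic): no H
  2 × C: no H
  2 × N: 2 H each → 4
  2 × O: no H
  1 × C: 2 H
  1 × Cl: no H
  1 × F: no H
  Total hydrogens = 10.
Molecular formula: C9H10ClFN2O2

C9H10ClFN2O2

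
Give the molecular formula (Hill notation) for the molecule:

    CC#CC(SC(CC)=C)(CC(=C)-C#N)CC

Heavy atoms from the SMILES: 14 C, 1 N, 1 S.
Implicit hydrogens by atom environment:
  6 × C: no H
  5 × C: 2 H each → 10
  3 × C: 3 H each → 9
  1 × N: no H
  1 × S: no H
  Total hydrogens = 19.
Molecular formula: C14H19NS

C14H19NS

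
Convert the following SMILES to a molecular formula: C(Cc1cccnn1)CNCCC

C10H17N3

Heavy atoms from the SMILES: 10 C, 3 N.
Implicit hydrogens by atom environment:
  5 × C: 2 H each → 10
  3 × C (aromatic): 1 H each → 3
  2 × N (aromatic): no H
  1 × C: 3 H
  1 × C (aromatic): no H
  1 × N: 1 H
  Total hydrogens = 17.
Molecular formula: C10H17N3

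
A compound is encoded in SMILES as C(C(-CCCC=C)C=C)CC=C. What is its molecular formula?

Heavy atoms from the SMILES: 12 C.
Implicit hydrogens by atom environment:
  8 × C: 2 H each → 16
  4 × C: 1 H each → 4
  Total hydrogens = 20.
Molecular formula: C12H20

C12H20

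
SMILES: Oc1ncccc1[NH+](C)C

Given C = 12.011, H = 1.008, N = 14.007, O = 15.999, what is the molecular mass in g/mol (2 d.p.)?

Molecular formula: C7H11N2O+.
M = 7×12.011 + 11×1.008 + 2×14.007 + 1×15.999 = 139.18 g/mol.

139.18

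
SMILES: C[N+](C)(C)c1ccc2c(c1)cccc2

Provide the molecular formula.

Heavy atoms from the SMILES: 13 C, 1 N.
Implicit hydrogens by atom environment:
  7 × C (aromatic): 1 H each → 7
  3 × C: 3 H each → 9
  3 × C (aromatic): no H
  1 × N (charge +1): no H
  Total hydrogens = 16.
Net charge +1.
Molecular formula: C13H16N+

C13H16N+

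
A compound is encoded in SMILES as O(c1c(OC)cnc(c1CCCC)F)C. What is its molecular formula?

C11H16FNO2

Heavy atoms from the SMILES: 11 C, 1 F, 1 N, 2 O.
Implicit hydrogens by atom environment:
  4 × C (aromatic): no H
  3 × C: 3 H each → 9
  3 × C: 2 H each → 6
  2 × O: no H
  1 × C (aromatic): 1 H
  1 × F: no H
  1 × N (aromatic): no H
  Total hydrogens = 16.
Molecular formula: C11H16FNO2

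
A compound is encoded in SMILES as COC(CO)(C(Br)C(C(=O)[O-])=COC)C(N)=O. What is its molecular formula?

C9H13BrNO6-

Heavy atoms from the SMILES: 1 Br, 9 C, 1 N, 6 O.
Implicit hydrogens by atom environment:
  4 × C: no H
  4 × O: no H
  2 × C: 3 H each → 6
  2 × C: 1 H each → 2
  1 × Br: no H
  1 × C: 2 H
  1 × N: 2 H
  1 × O: 1 H
  1 × O (charge -1): no H
  Total hydrogens = 13.
Net charge -1.
Molecular formula: C9H13BrNO6-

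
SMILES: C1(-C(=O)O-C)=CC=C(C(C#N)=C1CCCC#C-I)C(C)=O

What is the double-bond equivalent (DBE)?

Molecular formula from the SMILES: C16H14INO3.
DoU = (2C + 2 + N − H − X)/2 = (2·16 + 2 + 1 − 14 − 1)/2 = 20/2 = 10.
(Structurally: 1 ring(s) + 9 π bond(s) = 10.)

10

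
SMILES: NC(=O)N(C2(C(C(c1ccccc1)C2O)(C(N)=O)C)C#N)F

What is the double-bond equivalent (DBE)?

9

Molecular formula from the SMILES: C14H15FN4O3.
DoU = (2C + 2 + N − H − X)/2 = (2·14 + 2 + 4 − 15 − 1)/2 = 18/2 = 9.
(Structurally: 2 ring(s) + 7 π bond(s) = 9.)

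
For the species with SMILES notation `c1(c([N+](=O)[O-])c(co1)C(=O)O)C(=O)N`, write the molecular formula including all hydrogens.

Heavy atoms from the SMILES: 6 C, 2 N, 6 O.
Implicit hydrogens by atom environment:
  3 × C (aromatic): no H
  3 × O: no H
  2 × C: no H
  1 × C (aromatic): 1 H
  1 × N: 2 H
  1 × N (charge +1): no H
  1 × O: 1 H
  1 × O (aromatic): no H
  1 × O (charge -1): no H
  Total hydrogens = 4.
Molecular formula: C6H4N2O6

C6H4N2O6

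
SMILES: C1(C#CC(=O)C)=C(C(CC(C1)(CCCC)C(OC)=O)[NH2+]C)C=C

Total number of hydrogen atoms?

28

Hydrogens are implicit in SMILES; fill each atom to its normal valence:
  7 × C: no H
  6 × C: 2 H each → 12
  4 × C: 3 H each → 12
  3 × O: no H
  2 × C: 1 H each → 2
  1 × N (charge +1): 2 H
  Total hydrogens = 28.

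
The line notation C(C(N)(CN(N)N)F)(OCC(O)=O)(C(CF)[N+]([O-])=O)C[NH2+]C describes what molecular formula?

Heavy atoms from the SMILES: 9 C, 2 F, 6 N, 5 O.
Implicit hydrogens by atom environment:
  4 × C: 2 H each → 8
  3 × C: no H
  3 × N: 2 H each → 6
  3 × O: no H
  2 × F: no H
  1 × C: 3 H
  1 × C: 1 H
  1 × N (charge +1): 2 H
  1 × N (charge +1): no H
  1 × N: no H
  1 × O: 1 H
  1 × O (charge -1): no H
  Total hydrogens = 21.
Net charge +1.
Molecular formula: C9H21F2N6O5+

C9H21F2N6O5+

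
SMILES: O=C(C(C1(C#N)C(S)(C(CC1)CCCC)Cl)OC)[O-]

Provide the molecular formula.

C13H19ClNO3S-

Heavy atoms from the SMILES: 13 C, 1 Cl, 1 N, 3 O, 1 S.
Implicit hydrogens by atom environment:
  5 × C: 2 H each → 10
  4 × C: no H
  2 × C: 3 H each → 6
  2 × C: 1 H each → 2
  2 × O: no H
  1 × Cl: no H
  1 × N: no H
  1 × O (charge -1): no H
  1 × S: 1 H
  Total hydrogens = 19.
Net charge -1.
Molecular formula: C13H19ClNO3S-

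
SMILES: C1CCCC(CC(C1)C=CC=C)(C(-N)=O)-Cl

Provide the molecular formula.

Heavy atoms from the SMILES: 13 C, 1 Cl, 1 N, 1 O.
Implicit hydrogens by atom environment:
  7 × C: 2 H each → 14
  4 × C: 1 H each → 4
  2 × C: no H
  1 × Cl: no H
  1 × N: 2 H
  1 × O: no H
  Total hydrogens = 20.
Molecular formula: C13H20ClNO

C13H20ClNO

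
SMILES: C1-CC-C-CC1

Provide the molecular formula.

C6H12

Heavy atoms from the SMILES: 6 C.
Implicit hydrogens by atom environment:
  6 × C: 2 H each → 12
  Total hydrogens = 12.
Molecular formula: C6H12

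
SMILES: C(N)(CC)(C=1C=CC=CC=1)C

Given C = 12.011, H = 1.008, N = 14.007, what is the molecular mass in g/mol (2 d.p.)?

Molecular formula: C10H15N.
M = 10×12.011 + 15×1.008 + 1×14.007 = 149.24 g/mol.

149.24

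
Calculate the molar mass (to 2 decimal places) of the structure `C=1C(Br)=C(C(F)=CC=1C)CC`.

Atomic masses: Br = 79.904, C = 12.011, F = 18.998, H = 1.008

Molecular formula: C9H10BrF.
M = 1×79.904 + 9×12.011 + 1×18.998 + 10×1.008 = 217.08 g/mol.

217.08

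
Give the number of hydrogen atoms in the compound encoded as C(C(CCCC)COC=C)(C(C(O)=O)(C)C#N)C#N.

20

Hydrogens are implicit in SMILES; fill each atom to its normal valence:
  5 × C: 2 H each → 10
  4 × C: no H
  3 × C: 1 H each → 3
  2 × C: 3 H each → 6
  2 × N: no H
  2 × O: no H
  1 × O: 1 H
  Total hydrogens = 20.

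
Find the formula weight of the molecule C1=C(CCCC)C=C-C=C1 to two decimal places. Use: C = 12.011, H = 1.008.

Molecular formula: C10H14.
M = 10×12.011 + 14×1.008 = 134.22 g/mol.

134.22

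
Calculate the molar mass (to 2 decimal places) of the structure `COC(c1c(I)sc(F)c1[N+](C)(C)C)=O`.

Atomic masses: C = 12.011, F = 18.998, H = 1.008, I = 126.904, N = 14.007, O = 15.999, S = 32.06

344.16

Molecular formula: C9H12FINO2S+.
M = 9×12.011 + 1×18.998 + 12×1.008 + 1×126.904 + 1×14.007 + 2×15.999 + 1×32.06 = 344.16 g/mol.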